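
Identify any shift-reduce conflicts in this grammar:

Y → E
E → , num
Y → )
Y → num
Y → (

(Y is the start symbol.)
A shift-reduce conflict occurs when an LR(0) state has both:
  - a complete (reduce) item [A → α .] (dot at the end), and
  - a shift item [B → β . c γ] (dot before a terminal).

Augment with Y' → Y and build the canonical LR(0) collection (I0 = CLOSURE({[Y' → . Y]}), then GOTO on every symbol after a dot until no new states appear). It has 8 states:
  I0: { [E → . , num], [Y → . (], [Y → . )], [Y → . E], [Y → . num], [Y' → . Y] }  — shift
  I1: { [Y → ( .] }  — reduce
  I2: { [Y → ) .] }  — reduce
  I3: { [E → , . num] }  — shift
  I4: { [Y → E .] }  — reduce
  I5: { [Y' → Y .] }  — accept
  I6: { [Y → num .] }  — reduce
  I7: { [E → , num .] }  — reduce

No state contains both a complete item and a shift item.

Answer: No shift-reduce conflicts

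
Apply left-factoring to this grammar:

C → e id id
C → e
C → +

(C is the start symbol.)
C → e C'
C' → id id
C' → ε
C → +

Left-factoring transforms A → αβ₁ | αβ₂ into A → αA' and A' → β₁ | β₂
(α is the longest common prefix among the alternatives). Repeat until
no nonterminal has two alternatives with a common prefix.

Round 1: C has alternatives sharing prefix 'e'. Introduce C': C → e C'
  Add: C' → id id
  Add: C' → ε

No remaining common prefixes — done.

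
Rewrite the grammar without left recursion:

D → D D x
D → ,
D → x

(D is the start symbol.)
D is directly left-recursive. The standard transformation for
  A → A α₁ | ... | A α_m | β₁ | ... | β_n
is
  A  → β₁ A' | ... | β_n A'
  A' → α₁ A' | ... | α_m A' | ε

D → , becomes D → , D'
D → x becomes D → x D'
D → D D x becomes D' → D x D'
Add D' → ε

Resulting grammar:
D → , D'
D → x D'
D' → D x D'
D' → ε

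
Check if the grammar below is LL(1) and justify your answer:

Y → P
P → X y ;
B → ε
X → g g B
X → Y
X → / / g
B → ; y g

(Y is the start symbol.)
No. Predict set conflict for X: { 'g' }

Relevant sets:
  FIRST(Y) = { '/', 'g' }
  FOLLOW(B) = { 'y' }

For B:
  PREDICT(B → ε) = { 'y' }
  PREDICT(B → ';' y g) = { ';' }
For X:
  PREDICT(X → g g B) = { 'g' }
  PREDICT(X → Y) = { '/', 'g' }
  PREDICT(X → '/' '/' g) = { '/' }
Y, P have a single production, so nothing to check there.

Conflict found: Predict set conflict for X: { 'g' }
The grammar is NOT LL(1).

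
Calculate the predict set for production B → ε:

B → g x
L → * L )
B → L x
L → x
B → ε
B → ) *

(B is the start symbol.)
PREDICT(B → ε) = (FIRST(RHS) \ {ε}) ∪ (FOLLOW(B) if ε ∈ FIRST(RHS), i.e. RHS ⇒* ε)
The right-hand side is ε (FIRST(ε) = { ε }), so the predict set is FOLLOW(B) = { $ }
PREDICT(B → ε) = { $ }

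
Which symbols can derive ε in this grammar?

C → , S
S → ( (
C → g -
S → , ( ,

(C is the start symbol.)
A non-terminal is nullable if it can derive ε (the empty string): either it has an ε-production, or it has a production whose right-hand side consists entirely of nullable non-terminals.

There are no ε-productions, so no non-terminal can derive ε.
No non-terminals are nullable.

Answer: None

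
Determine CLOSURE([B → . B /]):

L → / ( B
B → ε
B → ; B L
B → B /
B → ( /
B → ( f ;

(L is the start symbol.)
{ [B → . ( /], [B → . ( f ;], [B → . ; B L], [B → . B /], [B → .] }

To compute CLOSURE, for each item [A → α.Bβ] where B is a non-terminal, add [B → .γ] for all productions B → γ; repeat for the newly added items until nothing changes.

Start with: [B → . B /]
  [B → . B /] has the dot before B: add [B → .], [B → . ; B L], [B → . ( /], [B → . ( f ;]
No further items can be added.

CLOSURE = { [B → . ( /], [B → . ( f ;], [B → . ; B L], [B → . B /], [B → .] }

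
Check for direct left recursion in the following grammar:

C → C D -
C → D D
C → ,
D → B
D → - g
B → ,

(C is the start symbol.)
Direct left recursion occurs when N → N α for some non-terminal N (the right-hand side begins with the left-hand side itself).

C → C D -: LEFT RECURSIVE (starts with C)
C → D D: starts with D
C → ,: starts with ','
D → B: starts with B
D → - g: starts with '-'
B → ,: starts with ','

The grammar has direct left recursion on: C.

Answer: Yes, C is left-recursive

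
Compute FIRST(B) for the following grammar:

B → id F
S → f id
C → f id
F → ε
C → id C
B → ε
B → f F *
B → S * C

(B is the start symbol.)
{ 'f', 'id', ε }

To compute FIRST(B), examine every production with B on the left-hand side, reading each right-hand side left to right until a non-nullable symbol is reached.

FIRST sets of the other non-terminals involved (by the same procedure, iterated to a fixed point):
  FIRST(S) = { 'f' }

From B → id F:
  - id is a terminal: add 'id' and stop
From B → ε:
  - ε-production, so ε ∈ FIRST(B)
From B → f F *:
  - f is a terminal: add 'f' and stop
From B → S * C:
  - S is a non-terminal: add FIRST(S) \ {ε} = { 'f' }
    S is not nullable, so stop

Collecting: FIRST(B) = { 'f', 'id', ε }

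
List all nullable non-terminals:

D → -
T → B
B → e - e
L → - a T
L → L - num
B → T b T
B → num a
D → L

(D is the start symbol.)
There are no ε-productions, so no non-terminal can derive ε.
No non-terminals are nullable.

Answer: None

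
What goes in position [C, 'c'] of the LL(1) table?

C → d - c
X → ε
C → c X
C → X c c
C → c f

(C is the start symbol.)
C → c X, C → X c c, C → c f

To find M[C, 'c'], we find productions for C where 'c' is in the predict set (PREDICT(N → α) = (FIRST(α) \ {ε}) ∪ (FOLLOW(N) if α ⇒* ε)).

Relevant sets:
  FIRST(X) = { ε }

C → d - c: PREDICT = { 'd' }
C → c X: PREDICT = { 'c' }
  'c' is in predict set, so this production goes in M[C, 'c']
C → X c c: PREDICT = { 'c' }
  'c' is in predict set, so this production goes in M[C, 'c']
C → c f: PREDICT = { 'c' }
  'c' is in predict set, so this production goes in M[C, 'c']

M[C, 'c'] = C → c X, C → X c c, C → c f  (a multiply-defined cell — the grammar is not LL(1))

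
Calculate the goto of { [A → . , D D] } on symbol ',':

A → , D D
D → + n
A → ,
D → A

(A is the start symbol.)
GOTO(I, ',') = CLOSURE({ [A → αX.β] : [A → α.Xβ] ∈ I, X = ',' })

Items with dot before ',', with the dot advanced:
  [A → . , D D] → [A → , . D D]
Closure of the advanced items:
  [A → , . D D] has the dot before D: add [D → . + n], [D → . A]
  [D → . A] has the dot before A: add [A → . , D D], [A → . ,]

GOTO = { [A → , . D D], [A → . , D D], [A → . ,], [D → . + n], [D → . A] }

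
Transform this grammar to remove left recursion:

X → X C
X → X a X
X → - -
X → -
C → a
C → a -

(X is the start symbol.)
X → - - X'
X → - X'
X' → C X'
X' → a X X'
X' → ε
C → a
C → a -

X is directly left-recursive. The standard transformation for
  A → A α₁ | ... | A α_m | β₁ | ... | β_n
is
  A  → β₁ A' | ... | β_n A'
  A' → α₁ A' | ... | α_m A' | ε

X → - - becomes X → - - X'
X → - becomes X → - X'
X → X C becomes X' → C X'
X → X a X becomes X' → a X X'
Add X' → ε

Productions for other non-terminals are unchanged:
  C → a
  C → a -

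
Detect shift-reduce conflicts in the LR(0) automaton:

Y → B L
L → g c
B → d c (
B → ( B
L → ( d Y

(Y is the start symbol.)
Augment with Y' → Y and build the canonical LR(0) collection (I0 = CLOSURE({[Y' → . Y]}), then GOTO on every symbol after a dot until no new states appear). It has 14 states:
  I0: { [B → . ( B], [B → . d c (], [Y → . B L], [Y' → . Y] }  — shift
  I1: { [B → ( . B], [B → . ( B], [B → . d c (] }  — shift
  I2: { [L → . ( d Y], [L → . g c], [Y → B . L] }  — shift
  I3: { [Y' → Y .] }  — accept
  I4: { [B → d . c (] }  — shift
  I5: { [B → d c . (] }  — shift
  I6: { [B → d c ( .] }  — reduce
  I7: { [L → ( . d Y] }  — shift
  I8: { [Y → B L .] }  — reduce
  I9: { [L → g . c] }  — shift
  I10: { [L → g c .] }  — reduce
  I11: { [B → . ( B], [B → . d c (], [L → ( d . Y], [Y → . B L] }  — shift
  I12: { [L → ( d Y .] }  — reduce
  I13: { [B → ( B .] }  — reduce

No state contains both a complete item and a shift item.

Answer: No shift-reduce conflicts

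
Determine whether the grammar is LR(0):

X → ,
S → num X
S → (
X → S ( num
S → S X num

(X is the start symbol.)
No. Shift-reduce conflict between [S → ( .] and [X → S ( . num]

Augment with X' → X and build the canonical LR(0) collection (I0 = CLOSURE({[X' → . X]}), then GOTO on every symbol after a dot until no new states appear). It has 11 states:
  I0: { [S → . (], [S → . S X num], [S → . num X], [X → . ,], [X → . S ( num], [X' → . X] }  — shift
  I1: { [S → ( .] }  — reduce
  I2: { [X → , .] }  — reduce
  I3: { [S → . (], [S → . S X num], [S → . num X], [S → S . X num], [X → . ,], [X → . S ( num], [X → S . ( num] }  — shift
  I4: { [X' → X .] }  — accept
  I5: { [S → . (], [S → . S X num], [S → . num X], [S → num . X], [X → . ,], [X → . S ( num] }  — shift
  I6: { [S → num X .] }  — reduce
  I7: { [S → ( .], [X → S ( . num] }  — shift, reduce
  I8: { [S → S X . num] }  — shift
  I9: { [S → S X num .] }  — reduce
  I10: { [X → S ( num .] }  — reduce

Conflict in state I7:
  Shift-reduce conflict between [S → ( .] and [X → S ( . num]
So the grammar is NOT LR(0).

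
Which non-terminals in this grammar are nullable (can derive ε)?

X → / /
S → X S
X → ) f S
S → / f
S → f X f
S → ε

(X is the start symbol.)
A non-terminal is nullable if it can derive ε (the empty string): either it has an ε-production, or it has a production whose right-hand side consists entirely of nullable non-terminals.

ε-productions: S → ε
So S is immediately nullable.
No further non-terminal can be added: every production for the remaining non-terminals contains a terminal or a non-nullable non-terminal.
Nullable = { 'S' }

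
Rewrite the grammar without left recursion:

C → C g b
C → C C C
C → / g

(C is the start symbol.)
C → / g C'
C' → g b C'
C' → C C C'
C' → ε

C is directly left-recursive. The standard transformation for
  A → A α₁ | ... | A α_m | β₁ | ... | β_n
is
  A  → β₁ A' | ... | β_n A'
  A' → α₁ A' | ... | α_m A' | ε

C → / g becomes C → / g C'
C → C g b becomes C' → g b C'
C → C C C becomes C' → C C C'
Add C' → ε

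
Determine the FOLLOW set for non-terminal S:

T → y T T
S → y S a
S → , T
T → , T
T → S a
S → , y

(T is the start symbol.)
{ 'a' }

To compute FOLLOW(S), find every occurrence of S on a right-hand side N → α S β: add FIRST(β) \ {ε}, and if β is empty or nullable also add FOLLOW(N). Iterate to a fixed point.

In S → y S a: S is followed by a, add FIRST(a) \ {ε} = { 'a' }
In T → S a: S is followed by a, add FIRST(a) \ {ε} = { 'a' }

Taking the union: FOLLOW(S) = { 'a' }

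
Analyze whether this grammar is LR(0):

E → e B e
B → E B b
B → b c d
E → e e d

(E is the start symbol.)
Yes, the grammar is LR(0)

A grammar is LR(0) if no state in the canonical LR(0) collection has:
  - both a shift item (dot before a terminal) and a complete item (shift-reduce conflict), or
  - two or more complete items (reduce-reduce conflict; the accept item [E' → E .] counts as a complete item here).

Augment with E' → E and build the canonical LR(0) collection (I0 = CLOSURE({[E' → . E]}), then GOTO on every symbol after a dot until no new states appear). It has 13 states:
  I0: { [E → . e B e], [E → . e e d], [E' → . E] }  — shift
  I1: { [E' → E .] }  — accept
  I2: { [B → . E B b], [B → . b c d], [E → . e B e], [E → . e e d], [E → e . B e], [E → e . e d] }  — shift
  I3: { [E → e B . e] }  — shift
  I4: { [B → . E B b], [B → . b c d], [B → E . B b], [E → . e B e], [E → . e e d] }  — shift
  I5: { [B → b . c d] }  — shift
  I6: { [B → . E B b], [B → . b c d], [E → . e B e], [E → . e e d], [E → e . B e], [E → e . e d], [E → e e . d] }  — shift
  I7: { [E → e e d .] }  — reduce
  I8: { [B → b c . d] }  — shift
  I9: { [B → b c d .] }  — reduce
  I10: { [B → E B . b] }  — shift
  I11: { [B → E B b .] }  — reduce
  I12: { [E → e B e .] }  — reduce

Every state is either a pure shift/goto state or contains exactly one complete item and nothing to shift — no conflicts. The grammar is LR(0).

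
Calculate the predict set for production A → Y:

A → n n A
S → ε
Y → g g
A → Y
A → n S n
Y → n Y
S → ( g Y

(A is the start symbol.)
{ 'g', 'n' }

PREDICT(A → Y) = (FIRST(RHS) \ {ε}) ∪ (FOLLOW(A) if ε ∈ FIRST(RHS), i.e. RHS ⇒* ε)
FIRST(Y) = { 'g', 'n' }
FIRST(Y) = { 'g', 'n' }
ε ∉ FIRST(Y), so FOLLOW(A) is not added.
PREDICT(A → Y) = { 'g', 'n' }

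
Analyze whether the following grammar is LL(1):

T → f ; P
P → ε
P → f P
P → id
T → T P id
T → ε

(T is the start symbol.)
No. Predict set conflict for T: { 'f' }

Relevant sets:
  FIRST(T) = { 'f', 'id', ε }
  FIRST(P) = { 'f', 'id', ε }
  FOLLOW(T) = { $, 'f', 'id' }
  FOLLOW(P) = { $, 'f', 'id' }

For T:
  PREDICT(T → f ';' P) = { 'f' }
  PREDICT(T → T P id) = { 'f', 'id' }
  PREDICT(T → ε) = { $, 'f', 'id' }
For P:
  PREDICT(P → ε) = { $, 'f', 'id' }
  PREDICT(P → f P) = { 'f' }
  PREDICT(P → id) = { 'id' }

Conflict found: Predict set conflict for T: { 'f' }
The grammar is NOT LL(1).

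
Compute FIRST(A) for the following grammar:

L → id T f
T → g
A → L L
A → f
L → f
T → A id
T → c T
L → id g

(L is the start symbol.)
FIRST sets of the other non-terminals involved (by the same procedure, iterated to a fixed point):
  FIRST(L) = { 'f', 'id' }

From A → L L:
  - L is a non-terminal: add FIRST(L) \ {ε} = { 'f', 'id' }
    L is not nullable, so stop
From A → f:
  - f is a terminal: add 'f' and stop

Collecting: FIRST(A) = { 'f', 'id' }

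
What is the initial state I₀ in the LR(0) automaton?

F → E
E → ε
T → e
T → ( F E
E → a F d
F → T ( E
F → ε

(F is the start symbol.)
{ [E → . a F d], [E → .], [F → . E], [F → . T ( E], [F → .], [F' → . F], [T → . ( F E], [T → . e] }

First, augment the grammar with F' → F
I₀ = CLOSURE({ [F' → . F] }):
  [F' → . F] has the dot before F: add [F → . E], [F → . T ( E], [F → .]
  [F → . E] has the dot before E: add [E → .], [E → . a F d]
  [F → . T ( E] has the dot before T: add [T → . e], [T → . ( F E]
No further items can be added.

I₀ = { [E → . a F d], [E → .], [F → . E], [F → . T ( E], [F → .], [F' → . F], [T → . ( F E], [T → . e] }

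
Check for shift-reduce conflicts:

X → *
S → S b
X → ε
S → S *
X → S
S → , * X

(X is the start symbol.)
Yes — I0: [X → .] vs [S → . , * X]; I3: [X → S .] vs [S → S . *]; I7: [X → .] vs [S → . , * X]

A shift-reduce conflict occurs when an LR(0) state has both:
  - a complete (reduce) item [A → α .] (dot at the end), and
  - a shift item [B → β . c γ] (dot before a terminal).

Augment with X' → X and build the canonical LR(0) collection (I0 = CLOSURE({[X' → . X]}), then GOTO on every symbol after a dot until no new states appear). It has 9 states:
  I0: { [S → . , * X], [S → . S *], [S → . S b], [X → . *], [X → . S], [X → .], [X' → . X] }  — shift, reduce
  I1: { [X → * .] }  — reduce
  I2: { [S → , . * X] }  — shift
  I3: { [S → S . *], [S → S . b], [X → S .] }  — shift, reduce
  I4: { [X' → X .] }  — accept
  I5: { [S → S * .] }  — reduce
  I6: { [S → S b .] }  — reduce
  I7: { [S → , * . X], [S → . , * X], [S → . S *], [S → . S b], [X → . *], [X → . S], [X → .] }  — shift, reduce
  I8: { [S → , * X .] }  — reduce

I0 contains reduce item [X → .] and shift items [S → . , * X], [X → . *] — shift-reduce conflict.
I3 contains reduce item [X → S .] and shift items [S → S . *], [S → S . b] — shift-reduce conflict.
I7 contains reduce item [X → .] and shift items [S → . , * X], [X → . *] — shift-reduce conflict.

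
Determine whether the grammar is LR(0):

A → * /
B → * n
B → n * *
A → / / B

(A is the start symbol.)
Augment with A' → A and build the canonical LR(0) collection (I0 = CLOSURE({[A' → . A]}), then GOTO on every symbol after a dot until no new states appear). It has 12 states:
  I0: { [A → . * /], [A → . / / B], [A' → . A] }  — shift
  I1: { [A → * . /] }  — shift
  I2: { [A → / . / B] }  — shift
  I3: { [A' → A .] }  — accept
  I4: { [A → / / . B], [B → . * n], [B → . n * *] }  — shift
  I5: { [B → * . n] }  — shift
  I6: { [A → / / B .] }  — reduce
  I7: { [B → n . * *] }  — shift
  I8: { [B → n * . *] }  — shift
  I9: { [B → n * * .] }  — reduce
  I10: { [B → * n .] }  — reduce
  I11: { [A → * / .] }  — reduce

Every state is either a pure shift/goto state or contains exactly one complete item and nothing to shift — no conflicts. The grammar is LR(0).

Answer: Yes, the grammar is LR(0)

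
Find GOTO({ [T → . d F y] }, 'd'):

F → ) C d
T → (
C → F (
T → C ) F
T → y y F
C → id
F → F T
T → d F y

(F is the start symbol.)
{ [F → . ) C d], [F → . F T], [T → d . F y] }

GOTO(I, 'd') = CLOSURE({ [A → αX.β] : [A → α.Xβ] ∈ I, X = 'd' })

Items with dot before 'd', with the dot advanced:
  [T → . d F y] → [T → d . F y]
Closure of the advanced items:
  [T → d . F y] has the dot before F: add [F → . ) C d], [F → . F T]

GOTO = { [F → . ) C d], [F → . F T], [T → d . F y] }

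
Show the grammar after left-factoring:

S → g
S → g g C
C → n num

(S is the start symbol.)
Left-factoring transforms A → αβ₁ | αβ₂ into A → αA' and A' → β₁ | β₂
(α is the longest common prefix among the alternatives). Repeat until
no nonterminal has two alternatives with a common prefix.

Round 1: S has alternatives sharing prefix 'g'. Introduce S': S → g S'
  Add: S' → ε
  Add: S' → g C

No remaining common prefixes — done.

Resulting grammar:
S → g S'
S' → ε
S' → g C
C → n num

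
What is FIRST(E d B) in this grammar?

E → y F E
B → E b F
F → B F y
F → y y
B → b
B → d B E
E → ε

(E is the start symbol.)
FIRST sets of the non-terminals involved (from the grammar, by fixed-point iteration):
  FIRST(E) = { 'y', ε }

To compute FIRST(E d B), process the symbols left to right:
Symbol E is a non-terminal. Add FIRST(E) \ {ε} = { 'y' }
E is nullable (ε ∈ FIRST(E)), continue to the next symbol.
Symbol d is a terminal. Add 'd' and stop.
FIRST(E d B) = { 'd', 'y' }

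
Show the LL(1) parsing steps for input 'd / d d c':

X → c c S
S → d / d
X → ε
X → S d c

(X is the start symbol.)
Stack is shown with the top on the left.

Stack        Input        Action
--------------------------------
X $          d / d d c $  output X → S d c
S d c $      d / d d c $  output S → d / d
d / d d c $  d / d d c $  match 'd'
/ d d c $    / d d c $    match '/'
d d c $      d d c $      match 'd'
d c $        d c $        match 'd'
c $          c $          match 'c'
$            $            accept

The string is accepted.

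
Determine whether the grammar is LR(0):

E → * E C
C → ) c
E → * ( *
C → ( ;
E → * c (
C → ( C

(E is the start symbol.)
Yes, the grammar is LR(0)

A grammar is LR(0) if no state in the canonical LR(0) collection has:
  - both a shift item (dot before a terminal) and a complete item (shift-reduce conflict), or
  - two or more complete items (reduce-reduce conflict; the accept item [E' → E .] counts as a complete item here).

Augment with E' → E and build the canonical LR(0) collection (I0 = CLOSURE({[E' → . E]}), then GOTO on every symbol after a dot until no new states appear). It has 14 states:
  I0: { [E → . * ( *], [E → . * E C], [E → . * c (], [E' → . E] }  — shift
  I1: { [E → * . ( *], [E → * . E C], [E → * . c (], [E → . * ( *], [E → . * E C], [E → . * c (] }  — shift
  I2: { [E' → E .] }  — accept
  I3: { [E → * ( . *] }  — shift
  I4: { [C → . ( ;], [C → . ( C], [C → . ) c], [E → * E . C] }  — shift
  I5: { [E → * c . (] }  — shift
  I6: { [E → * c ( .] }  — reduce
  I7: { [C → ( . ;], [C → ( . C], [C → . ( ;], [C → . ( C], [C → . ) c] }  — shift
  I8: { [C → ) . c] }  — shift
  I9: { [E → * E C .] }  — reduce
  I10: { [C → ) c .] }  — reduce
  I11: { [C → ( ; .] }  — reduce
  I12: { [C → ( C .] }  — reduce
  I13: { [E → * ( * .] }  — reduce

Every state is either a pure shift/goto state or contains exactly one complete item and nothing to shift — no conflicts. The grammar is LR(0).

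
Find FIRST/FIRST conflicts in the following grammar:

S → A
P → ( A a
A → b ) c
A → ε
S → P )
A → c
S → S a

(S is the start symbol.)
A FIRST/FIRST conflict occurs when two productions N → α and N → β for the same non-terminal have FIRST(α) ∩ FIRST(β) ≠ ∅ (with ε ∈ FIRST of a nullable right-hand side, so two nullable alternatives also conflict).

FIRST sets of the non-terminals at (or reachable through a nullable prefix from) the front of some alternative:
  FIRST(A) = { 'b', 'c', ε }
  FIRST(P) = { '(' }
  FIRST(S) = { '(', 'a', 'b', 'c', ε }

Productions for S:
  S → A: FIRST = { 'b', 'c', ε }
  S → P ): FIRST = { '(' }
  S → S a: FIRST = { '(', 'a', 'b', 'c' }
Productions for A:
  A → b ) c: FIRST = { 'b' }
  A → ε: FIRST = { ε }
  A → c: FIRST = { 'c' }
P has only one production, so no FIRST/FIRST conflict is possible there.

Conflict for S: S → A and S → S a
  Overlap: { 'b', 'c' }
Conflict for S: S → P ) and S → S a
  Overlap: { '(' }

Answer: Yes. S → A / S → S a on { 'b', 'c' }; S → P ')' / S → S a on { '(' }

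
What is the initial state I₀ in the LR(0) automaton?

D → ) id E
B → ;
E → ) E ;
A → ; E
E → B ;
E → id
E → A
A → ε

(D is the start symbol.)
First, augment the grammar with D' → D
I₀ = CLOSURE({ [D' → . D] }):
  [D' → . D] has the dot before D: add [D → . ) id E]
No further items can be added.

I₀ = { [D → . ) id E], [D' → . D] }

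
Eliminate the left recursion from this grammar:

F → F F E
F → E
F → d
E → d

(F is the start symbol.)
F is directly left-recursive. The standard transformation for
  A → A α₁ | ... | A α_m | β₁ | ... | β_n
is
  A  → β₁ A' | ... | β_n A'
  A' → α₁ A' | ... | α_m A' | ε

F → E becomes F → E F'
F → d becomes F → d F'
F → F F E becomes F' → F E F'
Add F' → ε

Productions for other non-terminals are unchanged:
  E → d

Resulting grammar:
F → E F'
F → d F'
F' → F E F'
F' → ε
E → d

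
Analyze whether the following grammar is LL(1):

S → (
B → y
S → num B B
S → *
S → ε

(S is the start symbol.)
A grammar is LL(1) if for each non-terminal N with multiple productions, the predict sets of those productions are pairwise disjoint, where PREDICT(N → α) = (FIRST(α) \ {ε}) ∪ (FOLLOW(N) if α ⇒* ε).

Relevant sets:
  FOLLOW(S) = { $ }

For S:
  PREDICT(S → '(') = { '(' }
  PREDICT(S → num B B) = { 'num' }
  PREDICT(S → '*') = { '*' }
  PREDICT(S → ε) = { $ }
B has a single production, so nothing to check there.

All predict sets are disjoint. The grammar IS LL(1).

Answer: Yes, the grammar is LL(1).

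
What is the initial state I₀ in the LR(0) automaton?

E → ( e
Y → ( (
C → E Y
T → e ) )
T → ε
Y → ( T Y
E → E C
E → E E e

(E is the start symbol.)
{ [E → . ( e], [E → . E C], [E → . E E e], [E' → . E] }

First, augment the grammar with E' → E
I₀ = CLOSURE({ [E' → . E] }):
  [E' → . E] has the dot before E: add [E → . ( e], [E → . E C], [E → . E E e]
No further items can be added.

I₀ = { [E → . ( e], [E → . E C], [E → . E E e], [E' → . E] }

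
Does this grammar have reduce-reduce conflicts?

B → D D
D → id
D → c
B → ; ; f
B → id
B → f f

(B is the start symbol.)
Augment with B' → B and build the canonical LR(0) collection (I0 = CLOSURE({[B' → . B]}), then GOTO on every symbol after a dot until no new states appear). It has 12 states:
  I0: { [B → . ; ; f], [B → . D D], [B → . f f], [B → . id], [B' → . B], [D → . c], [D → . id] }  — shift
  I1: { [B → ; . ; f] }  — shift
  I2: { [B' → B .] }  — accept
  I3: { [B → D . D], [D → . c], [D → . id] }  — shift
  I4: { [D → c .] }  — reduce
  I5: { [B → f . f] }  — shift
  I6: { [B → id .], [D → id .] }  — 2 reduces
  I7: { [B → f f .] }  — reduce
  I8: { [B → D D .] }  — reduce
  I9: { [D → id .] }  — reduce
  I10: { [B → ; ; . f] }  — shift
  I11: { [B → ; ; f .] }  — reduce

I6 contains complete items [B → id .], [D → id .] — reduce-reduce conflict.

Answer: Yes — I6: [B → id .] vs [D → id .]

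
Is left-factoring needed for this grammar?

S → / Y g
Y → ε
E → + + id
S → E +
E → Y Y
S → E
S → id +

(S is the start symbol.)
Left-factoring is needed when two productions for the same non-terminal
share a common prefix on the right-hand side.

Productions for S:
  S → / Y g
  S → E +
  S → E
  S → id +
Productions for E:
  E → + + id
  E → Y Y

Found common prefix 'E' in productions for S

Answer: Yes, S has productions with common prefix 'E'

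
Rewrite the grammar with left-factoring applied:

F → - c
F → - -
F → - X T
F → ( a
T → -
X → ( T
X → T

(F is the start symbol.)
Left-factoring transforms A → αβ₁ | αβ₂ into A → αA' and A' → β₁ | β₂
(α is the longest common prefix among the alternatives). Repeat until
no nonterminal has two alternatives with a common prefix.

Round 1: F has alternatives sharing prefix '-'. Introduce F': F → - F'
  Add: F' → c
  Add: F' → -
  Add: F' → X T

No remaining common prefixes — done.

Resulting grammar:
F → - F'
F' → c
F' → -
F' → X T
F → ( a
T → -
X → ( T
X → T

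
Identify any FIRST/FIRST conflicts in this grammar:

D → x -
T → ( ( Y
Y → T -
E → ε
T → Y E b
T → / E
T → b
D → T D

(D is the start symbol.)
A FIRST/FIRST conflict occurs when two productions N → α and N → β for the same non-terminal have FIRST(α) ∩ FIRST(β) ≠ ∅ (with ε ∈ FIRST of a nullable right-hand side, so two nullable alternatives also conflict).

FIRST sets of the non-terminals at (or reachable through a nullable prefix from) the front of some alternative:
  FIRST(T) = { '(', '/', 'b' }
  FIRST(Y) = { '(', '/', 'b' }

Productions for D:
  D → x -: FIRST = { 'x' }
  D → T D: FIRST = { '(', '/', 'b' }
Productions for T:
  T → ( ( Y: FIRST = { '(' }
  T → Y E b: FIRST = { '(', '/', 'b' }
  T → / E: FIRST = { '/' }
  T → b: FIRST = { 'b' }
Y, E have only one production, so no FIRST/FIRST conflict is possible there.

Conflict for T: T → ( ( Y and T → Y E b
  Overlap: { '(' }
Conflict for T: T → Y E b and T → / E
  Overlap: { '/' }
Conflict for T: T → Y E b and T → b
  Overlap: { 'b' }

Answer: Yes. T → '(' '(' Y / T → Y E b on { '(' }; T → Y E b / T → '/' E on { '/' }; T → Y E b / T → b on { 'b' }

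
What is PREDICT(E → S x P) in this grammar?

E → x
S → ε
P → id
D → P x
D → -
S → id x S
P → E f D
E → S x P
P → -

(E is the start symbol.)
{ 'id', 'x' }

PREDICT(E → S x P) = (FIRST(RHS) \ {ε}) ∪ (FOLLOW(E) if ε ∈ FIRST(RHS), i.e. RHS ⇒* ε)
FIRST(S) = { 'id', ε }
FIRST(S x P) = { 'id', 'x' }
ε ∉ FIRST(S x P), so FOLLOW(E) is not added.
PREDICT(E → S x P) = { 'id', 'x' }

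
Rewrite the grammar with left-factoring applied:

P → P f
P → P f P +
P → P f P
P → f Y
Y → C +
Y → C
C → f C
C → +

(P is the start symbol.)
Left-factoring transforms A → αβ₁ | αβ₂ into A → αA' and A' → β₁ | β₂
(α is the longest common prefix among the alternatives). Repeat until
no nonterminal has two alternatives with a common prefix.

Round 1: P has alternatives sharing prefix 'P f'. Introduce P': P → P f P'
  Add: P' → ε
  Add: P' → P +
  Add: P' → P

Round 2: P' has alternatives sharing prefix 'P'. Introduce P'': P' → P P''
  Add: P'' → +
  Add: P'' → ε

Round 3: Y has alternatives sharing prefix 'C'. Introduce Y': Y → C Y'
  Add: Y' → +
  Add: Y' → ε

No remaining common prefixes — done.

Resulting grammar:
P → P f P'
P' → ε
P' → P P''
P'' → +
P'' → ε
P → f Y
Y → C Y'
Y' → +
Y' → ε
C → f C
C → +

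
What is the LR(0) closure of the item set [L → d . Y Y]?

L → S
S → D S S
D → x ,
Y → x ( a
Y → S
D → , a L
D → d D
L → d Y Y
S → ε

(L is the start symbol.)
{ [D → . , a L], [D → . d D], [D → . x ,], [L → d . Y Y], [S → . D S S], [S → .], [Y → . S], [Y → . x ( a] }

To compute CLOSURE, for each item [A → α.Bβ] where B is a non-terminal, add [B → .γ] for all productions B → γ; repeat for the newly added items until nothing changes.

Start with: [L → d . Y Y]
  [L → d . Y Y] has the dot before Y: add [Y → . x ( a], [Y → . S]
  [Y → . S] has the dot before S: add [S → . D S S], [S → .]
  [S → . D S S] has the dot before D: add [D → . x ,], [D → . , a L], [D → . d D]
No further items can be added.

CLOSURE = { [D → . , a L], [D → . d D], [D → . x ,], [L → d . Y Y], [S → . D S S], [S → .], [Y → . S], [Y → . x ( a] }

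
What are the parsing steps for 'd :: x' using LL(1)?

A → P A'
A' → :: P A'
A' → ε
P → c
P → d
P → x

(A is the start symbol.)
Stack is shown with the top on the left.

Stack      Input     Action
---------------------------
A $        d :: x $  output A → P A'
P A' $     d :: x $  output P → d
d A' $     d :: x $  match 'd'
A' $       :: x $    output A' → :: P A'
:: P A' $  :: x $    match '::'
P A' $     x $       output P → x
x A' $     x $       match 'x'
A' $       $         output A' → ε
$          $         accept

The string is accepted.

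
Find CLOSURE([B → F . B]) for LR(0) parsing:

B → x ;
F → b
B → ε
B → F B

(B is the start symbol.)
Start with: [B → F . B]
  [B → F . B] has the dot before B: add [B → . x ;], [B → .], [B → . F B]
  [B → . F B] has the dot before F: add [F → . b]
No further items can be added.

CLOSURE = { [B → . F B], [B → . x ;], [B → .], [B → F . B], [F → . b] }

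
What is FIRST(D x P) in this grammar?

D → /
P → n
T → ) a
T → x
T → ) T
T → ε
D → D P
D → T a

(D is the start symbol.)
FIRST sets of the non-terminals involved (from the grammar, by fixed-point iteration):
  FIRST(D) = { ')', '/', 'a', 'x' }

To compute FIRST(D x P), process the symbols left to right:
Symbol D is a non-terminal. Add FIRST(D) \ {ε} = { ')', '/', 'a', 'x' }
D is not nullable (ε ∉ FIRST(D)), so stop here.
FIRST(D x P) = { ')', '/', 'a', 'x' }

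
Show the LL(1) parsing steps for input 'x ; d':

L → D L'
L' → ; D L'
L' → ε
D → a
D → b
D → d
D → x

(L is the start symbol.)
Stack is shown with the top on the left.

Stack     Input    Action
-------------------------
L $       x ; d $  output L → D L'
D L' $    x ; d $  output D → x
x L' $    x ; d $  match 'x'
L' $      ; d $    output L' → ; D L'
; D L' $  ; d $    match ';'
D L' $    d $      output D → d
d L' $    d $      match 'd'
L' $      $        output L' → ε
$         $        accept

The string is accepted.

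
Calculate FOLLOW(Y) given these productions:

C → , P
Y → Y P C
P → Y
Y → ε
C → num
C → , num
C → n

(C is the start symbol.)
To compute FOLLOW(Y), find every occurrence of Y on a right-hand side N → α Y β: add FIRST(β) \ {ε}, and if β is empty or nullable also add FOLLOW(N). Iterate to a fixed point.

In Y → Y P C: Y is followed by P C, add FIRST(P C) \ {ε} = { ',', 'n', 'num' }
In P → Y: Y is at the end, add FOLLOW(P)

The FOLLOW sets referred to above (computed the same way, to a fixed point):
  FOLLOW(P) = { $, ',', 'n', 'num' }

Taking the union: FOLLOW(Y) = { $, ',', 'n', 'num' }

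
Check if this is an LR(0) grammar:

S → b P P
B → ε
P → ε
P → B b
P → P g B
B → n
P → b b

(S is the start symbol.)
A grammar is LR(0) if no state in the canonical LR(0) collection has:
  - both a shift item (dot before a terminal) and a complete item (shift-reduce conflict), or
  - two or more complete items (reduce-reduce conflict; the accept item [S' → S .] counts as a complete item here).

Augment with S' → S and build the canonical LR(0) collection (I0 = CLOSURE({[S' → . S]}), then GOTO on every symbol after a dot until no new states appear). It has 12 states:
  I0: { [S → . b P P], [S' → . S] }  — shift
  I1: { [S' → S .] }  — accept
  I2: { [B → . n], [B → .], [P → . B b], [P → . P g B], [P → . b b], [P → .], [S → b . P P] }  — shift, 2 reduces
  I3: { [P → B . b] }  — shift
  I4: { [B → . n], [B → .], [P → . B b], [P → . P g B], [P → . b b], [P → .], [P → P . g B], [S → b P . P] }  — shift, 2 reduces
  I5: { [P → b . b] }  — shift
  I6: { [B → n .] }  — reduce
  I7: { [P → b b .] }  — reduce
  I8: { [P → P . g B], [S → b P P .] }  — shift, reduce
  I9: { [B → . n], [B → .], [P → P g . B] }  — shift, reduce
  I10: { [P → P g B .] }  — reduce
  I11: { [P → B b .] }  — reduce

Conflict in state I2:
  Shift-reduce conflict between [B → .] and [B → . n]
So the grammar is NOT LR(0).

Answer: No. Shift-reduce conflict between [B → .] and [B → . n]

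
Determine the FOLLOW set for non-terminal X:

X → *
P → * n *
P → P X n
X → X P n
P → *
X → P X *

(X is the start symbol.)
X is the start symbol, so $ ∈ FOLLOW(X).
In P → P X n: X is followed by n, add FIRST(n) \ {ε} = { 'n' }
In X → X P n: X is followed by P n, add FIRST(P n) \ {ε} = { '*' }
In X → P X *: X is followed by '*', add FIRST('*') \ {ε} = { '*' }

Taking the union: FOLLOW(X) = { $, '*', 'n' }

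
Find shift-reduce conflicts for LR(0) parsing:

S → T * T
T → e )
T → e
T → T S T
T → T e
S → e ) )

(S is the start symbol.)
Augment with S' → S and build the canonical LR(0) collection (I0 = CLOSURE({[S' → . S]}), then GOTO on every symbol after a dot until no new states appear). It has 13 states:
  I0: { [S → . T * T], [S → . e ) )], [S' → . S], [T → . T S T], [T → . T e], [T → . e )], [T → . e] }  — shift
  I1: { [S' → S .] }  — accept
  I2: { [S → . T * T], [S → . e ) )], [S → T . * T], [T → . T S T], [T → . T e], [T → . e )], [T → . e], [T → T . S T], [T → T . e] }  — shift
  I3: { [S → e . ) )], [T → e . )], [T → e .] }  — shift, reduce
  I4: { [S → e ) . )], [T → e ) .] }  — shift, reduce
  I5: { [S → e ) ) .] }  — reduce
  I6: { [S → T * . T], [T → . T S T], [T → . T e], [T → . e )], [T → . e] }  — shift
  I7: { [T → . T S T], [T → . T e], [T → . e )], [T → . e], [T → T S . T] }  — shift
  I8: { [S → e . ) )], [T → T e .], [T → e . )], [T → e .] }  — shift, 2 reduces
  I9: { [S → . T * T], [S → . e ) )], [T → . T S T], [T → . T e], [T → . e )], [T → . e], [T → T . S T], [T → T . e], [T → T S T .] }  — shift, reduce
  I10: { [T → e . )], [T → e .] }  — shift, reduce
  I11: { [T → e ) .] }  — reduce
  I12: { [S → . T * T], [S → . e ) )], [S → T * T .], [T → . T S T], [T → . T e], [T → . e )], [T → . e], [T → T . S T], [T → T . e] }  — shift, reduce

I3 contains reduce item [T → e .] and shift items [S → e . ) )], [T → e . )] — shift-reduce conflict.
I4 contains reduce item [T → e ) .] and shift item [S → e ) . )] — shift-reduce conflict.
I8 contains reduce items [T → T e .], [T → e .] and shift items [S → e . ) )], [T → e . )] — shift-reduce conflict.
I9 contains reduce item [T → T S T .] and shift items [S → . e ) )], [T → T . e], [T → . e], [T → . e )] — shift-reduce conflict.
I10 contains reduce item [T → e .] and shift item [T → e . )] — shift-reduce conflict.
I12 contains reduce item [S → T * T .] and shift items [S → . e ) )], [T → T . e], [T → . e], [T → . e )] — shift-reduce conflict.

Answer: Yes — I3: [T → e .] vs [S → e . ) )]; I4: [T → e ) .] vs [S → e ) . )]; I8: [T → T e .] vs [S → e . ) )]; I9: [T → T S T .] vs [S → . e ) )]; I10: [T → e .] vs [T → e . )]; I12: [S → T * T .] vs [S → . e ) )]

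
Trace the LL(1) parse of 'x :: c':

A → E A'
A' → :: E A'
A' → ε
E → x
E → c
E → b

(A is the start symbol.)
LL(1) parsing maintains a stack (initially the start symbol over $) and the input. At each step: if the stack top is a terminal, match it against the current input token; if it is a non-terminal N, replace it with the RHS of M[N, lookahead] (the unique production whose predict set contains the lookahead).

Stack is shown with the top on the left.

Stack      Input     Action
---------------------------
A $        x :: c $  output A → E A'
E A' $     x :: c $  output E → x
x A' $     x :: c $  match 'x'
A' $       :: c $    output A' → :: E A'
:: E A' $  :: c $    match '::'
E A' $     c $       output E → c
c A' $     c $       match 'c'
A' $       $         output A' → ε
$          $         accept

The string is accepted.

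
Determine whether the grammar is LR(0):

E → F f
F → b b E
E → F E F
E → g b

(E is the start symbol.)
A grammar is LR(0) if no state in the canonical LR(0) collection has:
  - both a shift item (dot before a terminal) and a complete item (shift-reduce conflict), or
  - two or more complete items (reduce-reduce conflict; the accept item [E' → E .] counts as a complete item here).

Augment with E' → E and build the canonical LR(0) collection (I0 = CLOSURE({[E' → . E]}), then GOTO on every symbol after a dot until no new states appear). It has 11 states:
  I0: { [E → . F E F], [E → . F f], [E → . g b], [E' → . E], [F → . b b E] }  — shift
  I1: { [E' → E .] }  — accept
  I2: { [E → . F E F], [E → . F f], [E → . g b], [E → F . E F], [E → F . f], [F → . b b E] }  — shift
  I3: { [F → b . b E] }  — shift
  I4: { [E → g . b] }  — shift
  I5: { [E → g b .] }  — reduce
  I6: { [E → . F E F], [E → . F f], [E → . g b], [F → . b b E], [F → b b . E] }  — shift
  I7: { [F → b b E .] }  — reduce
  I8: { [E → F E . F], [F → . b b E] }  — shift
  I9: { [E → F f .] }  — reduce
  I10: { [E → F E F .] }  — reduce

Every state is either a pure shift/goto state or contains exactly one complete item and nothing to shift — no conflicts. The grammar is LR(0).

Answer: Yes, the grammar is LR(0)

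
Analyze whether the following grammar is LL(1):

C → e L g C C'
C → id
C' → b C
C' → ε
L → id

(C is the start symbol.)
No. Predict set conflict for C': { 'b' }

A grammar is LL(1) if for each non-terminal N with multiple productions, the predict sets of those productions are pairwise disjoint, where PREDICT(N → α) = (FIRST(α) \ {ε}) ∪ (FOLLOW(N) if α ⇒* ε).

Relevant sets:
  FOLLOW(C') = { $, 'b' }

For C:
  PREDICT(C → e L g C C') = { 'e' }
  PREDICT(C → id) = { 'id' }
For C':
  PREDICT(C' → b C) = { 'b' }
  PREDICT(C' → ε) = { $, 'b' }
L has a single production, so nothing to check there.

Conflict found: Predict set conflict for C': { 'b' }
The grammar is NOT LL(1).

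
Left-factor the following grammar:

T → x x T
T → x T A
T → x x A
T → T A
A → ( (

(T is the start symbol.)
Left-factoring transforms A → αβ₁ | αβ₂ into A → αA' and A' → β₁ | β₂
(α is the longest common prefix among the alternatives). Repeat until
no nonterminal has two alternatives with a common prefix.

Round 1: T has alternatives sharing prefix 'x'. Introduce T': T → x T'
  Add: T' → x T
  Add: T' → T A
  Add: T' → x A

Round 2: T' has alternatives sharing prefix 'x'. Introduce T'': T' → x T''
  Add: T'' → T
  Add: T'' → A

No remaining common prefixes — done.

Resulting grammar:
T → x T'
T' → x T''
T'' → T
T'' → A
T' → T A
T → T A
A → ( (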